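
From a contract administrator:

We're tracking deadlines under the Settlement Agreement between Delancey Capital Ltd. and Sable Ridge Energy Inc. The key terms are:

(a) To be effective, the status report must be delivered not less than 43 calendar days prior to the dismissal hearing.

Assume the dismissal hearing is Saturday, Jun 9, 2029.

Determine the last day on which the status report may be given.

Apr 27, 2029

Jun 9, 2029 minus 43 days is Apr 27, 2029.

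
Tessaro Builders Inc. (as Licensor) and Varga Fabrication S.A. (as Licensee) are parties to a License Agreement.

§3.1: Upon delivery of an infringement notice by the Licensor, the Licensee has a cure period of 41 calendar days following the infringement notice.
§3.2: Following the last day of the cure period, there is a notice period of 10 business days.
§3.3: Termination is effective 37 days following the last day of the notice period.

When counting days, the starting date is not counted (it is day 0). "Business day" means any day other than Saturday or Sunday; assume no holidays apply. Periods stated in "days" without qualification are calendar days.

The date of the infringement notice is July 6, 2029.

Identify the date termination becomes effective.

October 6, 2029

The last day of the cure period: 41 calendar days after July 6, 2029 is August 16, 2029.
The last day of the notice period: 10 business days after Thursday, August 16, 2029, skipping weekends — Aug 17, Aug 20, Aug 21, Aug 22, Aug 23, Aug 24, Aug 27, Aug 28, Aug 29, Aug 30 — lands on Thursday, August 30, 2029.
The date termination becomes effective: August 30, 2029 + 37 days = October 6, 2029.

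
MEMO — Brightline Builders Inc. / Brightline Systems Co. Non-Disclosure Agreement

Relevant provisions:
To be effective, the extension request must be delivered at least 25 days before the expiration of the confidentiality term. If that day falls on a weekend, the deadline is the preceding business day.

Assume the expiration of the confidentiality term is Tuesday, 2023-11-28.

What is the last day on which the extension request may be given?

2023-11-03

2023-11-28 minus 25 days is 2023-11-03. That is a Friday, so no adjustment is needed.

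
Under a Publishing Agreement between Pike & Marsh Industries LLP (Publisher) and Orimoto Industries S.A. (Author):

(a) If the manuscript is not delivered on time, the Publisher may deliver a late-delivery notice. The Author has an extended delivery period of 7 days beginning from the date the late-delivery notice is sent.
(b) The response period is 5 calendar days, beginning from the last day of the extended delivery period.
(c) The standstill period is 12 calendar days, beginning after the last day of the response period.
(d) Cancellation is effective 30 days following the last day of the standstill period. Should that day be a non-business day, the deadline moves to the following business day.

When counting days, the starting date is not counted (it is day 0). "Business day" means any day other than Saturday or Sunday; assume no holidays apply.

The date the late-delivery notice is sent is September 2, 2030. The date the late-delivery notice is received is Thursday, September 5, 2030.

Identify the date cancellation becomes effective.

The last day of the extended delivery period: 7 calendar days after September 2, 2030 is September 9, 2030.
The last day of the response period: 5 calendar days after September 9, 2030 is September 14, 2030.
Adding 12 calendar days to September 14, 2030 gives September 26, 2030, which is the last day of the standstill period.
Adding 30 calendar days to September 26, 2030 gives October 26, 2030, which is the date cancellation becomes effective. That falls on a Saturday, so it rolls to the next business day, Monday, October 28, 2030.

October 28, 2030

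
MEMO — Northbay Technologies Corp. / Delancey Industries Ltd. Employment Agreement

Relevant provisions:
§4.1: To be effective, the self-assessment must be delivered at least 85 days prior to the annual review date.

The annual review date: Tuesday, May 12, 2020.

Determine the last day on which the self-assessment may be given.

May 12, 2020 minus 85 days is February 17, 2020.

February 17, 2020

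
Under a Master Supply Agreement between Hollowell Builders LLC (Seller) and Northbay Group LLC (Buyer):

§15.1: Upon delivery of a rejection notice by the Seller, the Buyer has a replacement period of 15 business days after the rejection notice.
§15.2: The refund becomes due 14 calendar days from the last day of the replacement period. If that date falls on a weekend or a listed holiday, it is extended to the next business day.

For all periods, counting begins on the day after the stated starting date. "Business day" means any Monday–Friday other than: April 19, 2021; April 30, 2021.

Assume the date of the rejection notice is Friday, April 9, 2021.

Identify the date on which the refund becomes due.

May 18, 2021

The last day of the replacement period: counting 15 business days from Friday, April 9, 2021 (Apr 12, Apr 13, Apr 14, Apr 15, …, Apr 29, May 3, May 4, skipping weekends and the listed holidays on Apr 19, Apr 30) reaches Tuesday, May 4, 2021.
The date on which the refund becomes due: 14 calendar days after May 4, 2021 is May 18, 2021. May 18, 2021 is a Tuesday and is not a listed holiday, so no roll-forward applies.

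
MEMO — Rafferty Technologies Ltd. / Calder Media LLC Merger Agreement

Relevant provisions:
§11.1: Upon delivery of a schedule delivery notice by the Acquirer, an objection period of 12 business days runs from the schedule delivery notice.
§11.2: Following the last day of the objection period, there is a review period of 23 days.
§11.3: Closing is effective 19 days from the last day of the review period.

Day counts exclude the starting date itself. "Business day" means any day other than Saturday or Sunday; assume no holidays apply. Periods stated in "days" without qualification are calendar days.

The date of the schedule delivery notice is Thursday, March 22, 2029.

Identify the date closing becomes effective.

The last day of the objection period: 12 business days after Thursday, March 22, 2029, skipping weekends — Mar 23, Mar 26, Mar 27, Mar 28, …, Apr 5, Apr 6, Apr 9 — lands on Monday, April 9, 2029.
The last day of the review period: April 9, 2029 + 23 days = May 2, 2029.
The date closing becomes effective: 19 calendar days after May 2, 2029 is May 21, 2029.

May 21, 2029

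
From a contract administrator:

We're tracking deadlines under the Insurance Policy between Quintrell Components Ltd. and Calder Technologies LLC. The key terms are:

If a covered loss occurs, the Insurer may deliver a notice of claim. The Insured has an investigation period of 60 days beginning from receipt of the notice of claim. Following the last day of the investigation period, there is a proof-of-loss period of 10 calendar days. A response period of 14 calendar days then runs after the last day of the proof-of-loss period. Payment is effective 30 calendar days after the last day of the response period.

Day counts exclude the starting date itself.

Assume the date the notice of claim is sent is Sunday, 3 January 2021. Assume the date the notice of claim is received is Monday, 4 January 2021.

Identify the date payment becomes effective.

Adding 60 calendar days to 4 January 2021 gives 5 March 2021, which is the last day of the investigation period.
The last day of the proof-of-loss period: 10 calendar days after 5 March 2021 is 15 March 2021.
The last day of the response period: 14 calendar days after 15 March 2021 is 29 March 2021.
The date payment becomes effective: 29 March 2021 + 30 days = 28 April 2021.

28 April 2021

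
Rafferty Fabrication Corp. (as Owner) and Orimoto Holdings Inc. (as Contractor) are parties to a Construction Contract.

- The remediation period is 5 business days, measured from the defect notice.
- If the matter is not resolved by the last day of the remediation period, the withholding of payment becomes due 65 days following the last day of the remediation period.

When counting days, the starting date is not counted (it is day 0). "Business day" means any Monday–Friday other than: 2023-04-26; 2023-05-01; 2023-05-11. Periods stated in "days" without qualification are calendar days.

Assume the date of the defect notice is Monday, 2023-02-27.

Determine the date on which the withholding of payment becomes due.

2023-05-10

The last day of the remediation period: 5 business days after Monday, 2023-02-27, skipping weekends — Feb 28, Mar 1, Mar 2, Mar 3, Mar 6 — lands on Monday, 2023-03-06.
The date on which the withholding of payment becomes due: 65 calendar days after 2023-03-06 is 2023-05-10.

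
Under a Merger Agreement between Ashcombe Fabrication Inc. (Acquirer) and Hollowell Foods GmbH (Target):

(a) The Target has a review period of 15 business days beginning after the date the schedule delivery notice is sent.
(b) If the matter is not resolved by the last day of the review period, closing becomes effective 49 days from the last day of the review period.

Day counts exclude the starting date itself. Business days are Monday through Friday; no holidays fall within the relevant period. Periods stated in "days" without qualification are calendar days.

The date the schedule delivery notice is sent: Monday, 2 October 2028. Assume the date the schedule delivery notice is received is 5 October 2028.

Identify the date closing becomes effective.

The last day of the review period: 15 business days after Monday, 2 October 2028, skipping weekends — Oct 3, Oct 4, Oct 5, Oct 6, …, Oct 19, Oct 20, Oct 23 — lands on Monday, 23 October 2028.
The date closing becomes effective: 23 October 2028 + 49 days = 11 December 2028.

11 December 2028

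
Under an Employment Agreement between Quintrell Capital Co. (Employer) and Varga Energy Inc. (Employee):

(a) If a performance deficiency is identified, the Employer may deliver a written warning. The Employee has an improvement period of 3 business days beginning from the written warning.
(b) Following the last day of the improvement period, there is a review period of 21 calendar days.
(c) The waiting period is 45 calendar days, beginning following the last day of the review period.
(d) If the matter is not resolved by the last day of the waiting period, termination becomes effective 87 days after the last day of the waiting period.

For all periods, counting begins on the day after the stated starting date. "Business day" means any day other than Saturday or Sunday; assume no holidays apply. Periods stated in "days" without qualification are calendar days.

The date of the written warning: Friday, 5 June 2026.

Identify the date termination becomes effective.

10 November 2026

The last day of the improvement period: 3 business days after Friday, 5 June 2026, skipping weekends — Jun 8, Jun 9, Jun 10 — lands on Wednesday, 10 June 2026.
The last day of the review period: 21 calendar days after 10 June 2026 is 1 July 2026.
Adding 45 calendar days to 1 July 2026 gives 15 August 2026, which is the last day of the waiting period.
The date termination becomes effective: 15 August 2026 + 87 days = 10 November 2026.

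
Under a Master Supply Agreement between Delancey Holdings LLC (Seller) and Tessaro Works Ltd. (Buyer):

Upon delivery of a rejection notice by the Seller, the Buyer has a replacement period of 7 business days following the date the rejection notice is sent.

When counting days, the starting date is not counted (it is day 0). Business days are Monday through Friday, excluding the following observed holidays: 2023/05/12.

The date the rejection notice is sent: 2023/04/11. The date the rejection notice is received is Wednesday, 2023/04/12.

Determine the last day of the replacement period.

The last day of the replacement period: 7 business days after Tuesday, 2023/04/11, skipping weekends — Apr 12, Apr 13, Apr 14, Apr 17, Apr 18, Apr 19, Apr 20 — lands on Thursday, 2023/04/20.

2023/04/20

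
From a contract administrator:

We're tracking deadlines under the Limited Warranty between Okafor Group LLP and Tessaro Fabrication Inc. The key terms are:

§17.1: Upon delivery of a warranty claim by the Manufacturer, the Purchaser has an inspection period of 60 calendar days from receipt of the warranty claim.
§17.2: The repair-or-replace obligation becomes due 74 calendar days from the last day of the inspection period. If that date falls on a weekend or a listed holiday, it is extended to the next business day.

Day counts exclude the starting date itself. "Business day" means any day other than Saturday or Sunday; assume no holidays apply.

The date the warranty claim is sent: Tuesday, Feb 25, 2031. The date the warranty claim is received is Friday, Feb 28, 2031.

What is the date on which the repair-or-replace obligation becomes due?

Jul 14, 2031

Adding 60 calendar days to Feb 28, 2031 gives Apr 29, 2031, which is the last day of the inspection period.
The date on which the repair-or-replace obligation becomes due: Apr 29, 2031 + 74 days = Jul 12, 2031. That falls on a Saturday, so it rolls to the next business day, Monday, Jul 14, 2031.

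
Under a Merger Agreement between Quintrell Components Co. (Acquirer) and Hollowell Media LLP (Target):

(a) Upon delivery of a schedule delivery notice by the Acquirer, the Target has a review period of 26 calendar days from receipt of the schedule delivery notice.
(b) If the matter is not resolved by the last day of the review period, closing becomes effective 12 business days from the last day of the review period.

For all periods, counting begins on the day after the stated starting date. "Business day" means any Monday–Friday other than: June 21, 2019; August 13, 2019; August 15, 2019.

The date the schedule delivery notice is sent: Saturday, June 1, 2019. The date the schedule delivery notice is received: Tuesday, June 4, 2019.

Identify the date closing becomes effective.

July 16, 2019

Adding 26 calendar days to June 4, 2019 gives June 30, 2019, which is the last day of the review period.
From Sunday, June 30, 2019, 12 business days (Jul 1, Jul 2, Jul 3, Jul 4, …, Jul 12, Jul 15, Jul 16, skipping weekends) brings us to Tuesday, July 16, 2019, which is the date closing becomes effective.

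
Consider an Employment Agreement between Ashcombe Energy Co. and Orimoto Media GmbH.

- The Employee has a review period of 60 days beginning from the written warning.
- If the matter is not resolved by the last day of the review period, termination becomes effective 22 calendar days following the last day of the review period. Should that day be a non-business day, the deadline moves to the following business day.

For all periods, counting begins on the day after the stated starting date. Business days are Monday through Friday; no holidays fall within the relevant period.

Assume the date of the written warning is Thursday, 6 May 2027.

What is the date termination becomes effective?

The last day of the review period: 6 May 2027 + 60 days = 5 July 2027.
The date termination becomes effective: 22 calendar days after 5 July 2027 is 27 July 2027. 27 July 2027 is a Tuesday, so no roll-forward applies.

27 July 2027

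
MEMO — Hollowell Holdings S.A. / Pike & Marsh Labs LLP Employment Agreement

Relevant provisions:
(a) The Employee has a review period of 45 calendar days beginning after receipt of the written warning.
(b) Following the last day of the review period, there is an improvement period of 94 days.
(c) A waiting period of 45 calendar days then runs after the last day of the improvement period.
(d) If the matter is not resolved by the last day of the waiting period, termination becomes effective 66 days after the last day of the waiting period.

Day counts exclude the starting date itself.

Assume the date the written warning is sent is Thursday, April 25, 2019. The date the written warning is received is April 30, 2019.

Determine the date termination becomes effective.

January 5, 2020

Adding 45 calendar days to April 30, 2019 gives June 14, 2019, which is the last day of the review period.
The last day of the improvement period: June 14, 2019 + 94 days = September 16, 2019.
The last day of the waiting period: September 16, 2019 + 45 days = October 31, 2019.
Adding 66 calendar days to October 31, 2019 gives January 5, 2020, which is the date termination becomes effective.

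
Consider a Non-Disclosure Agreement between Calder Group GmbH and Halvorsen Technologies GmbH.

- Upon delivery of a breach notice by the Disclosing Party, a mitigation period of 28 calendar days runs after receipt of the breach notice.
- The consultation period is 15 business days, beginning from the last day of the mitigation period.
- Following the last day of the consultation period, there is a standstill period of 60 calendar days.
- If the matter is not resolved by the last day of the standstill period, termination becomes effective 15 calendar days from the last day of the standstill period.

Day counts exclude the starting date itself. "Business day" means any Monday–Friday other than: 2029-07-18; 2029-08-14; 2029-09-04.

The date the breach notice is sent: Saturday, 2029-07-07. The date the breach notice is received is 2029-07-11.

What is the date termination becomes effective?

The last day of the mitigation period: 2029-07-11 + 28 days = 2029-08-08.
From Wednesday, 2029-08-08, 15 business days (Aug 9, Aug 10, Aug 13, Aug 15, …, Aug 28, Aug 29, Aug 30, skipping weekends and the listed holiday on Aug 14) brings us to Thursday, 2029-08-30, which is the last day of the consultation period.
The last day of the standstill period: 60 calendar days after 2029-08-30 is 2029-10-29.
The date termination becomes effective: 2029-10-29 + 15 days = 2029-11-13.

2029-11-13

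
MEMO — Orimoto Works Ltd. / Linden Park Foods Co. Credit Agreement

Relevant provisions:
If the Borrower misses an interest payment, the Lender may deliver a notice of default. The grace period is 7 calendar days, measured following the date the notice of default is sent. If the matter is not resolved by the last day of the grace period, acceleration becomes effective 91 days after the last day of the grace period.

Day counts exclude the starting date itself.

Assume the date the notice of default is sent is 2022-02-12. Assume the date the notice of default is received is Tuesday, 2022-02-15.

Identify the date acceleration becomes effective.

2022-05-21

The last day of the grace period: 2022-02-12 + 7 days = 2022-02-19.
Adding 91 calendar days to 2022-02-19 gives 2022-05-21, which is the date acceleration becomes effective.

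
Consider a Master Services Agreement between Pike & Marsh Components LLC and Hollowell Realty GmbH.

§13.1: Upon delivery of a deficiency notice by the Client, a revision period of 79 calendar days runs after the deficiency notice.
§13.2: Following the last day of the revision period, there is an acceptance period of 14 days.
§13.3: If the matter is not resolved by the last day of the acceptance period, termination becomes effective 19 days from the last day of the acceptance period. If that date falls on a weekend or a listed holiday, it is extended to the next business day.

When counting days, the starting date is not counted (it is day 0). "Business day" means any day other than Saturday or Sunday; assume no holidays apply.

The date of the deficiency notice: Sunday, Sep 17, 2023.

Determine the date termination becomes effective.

Adding 79 calendar days to Sep 17, 2023 gives Dec 5, 2023, which is the last day of the revision period.
Adding 14 calendar days to Dec 5, 2023 gives Dec 19, 2023, which is the last day of the acceptance period.
The date termination becomes effective: 19 calendar days after Dec 19, 2023 is Jan 7, 2024. That falls on a Sunday, so it rolls to the next business day, Monday, Jan 8, 2024.

Jan 8, 2024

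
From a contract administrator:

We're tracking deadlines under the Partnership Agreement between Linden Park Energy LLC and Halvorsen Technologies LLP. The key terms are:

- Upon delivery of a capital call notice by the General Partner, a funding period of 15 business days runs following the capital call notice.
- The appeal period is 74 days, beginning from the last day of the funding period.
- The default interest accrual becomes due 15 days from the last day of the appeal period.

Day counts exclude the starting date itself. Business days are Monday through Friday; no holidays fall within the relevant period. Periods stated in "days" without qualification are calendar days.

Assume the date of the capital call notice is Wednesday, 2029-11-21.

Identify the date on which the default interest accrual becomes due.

From Wednesday, 2029-11-21, 15 business days (Nov 22, Nov 23, Nov 26, Nov 27, …, Dec 10, Dec 11, Dec 12, skipping weekends) brings us to Wednesday, 2029-12-12, which is the last day of the funding period.
Adding 74 calendar days to 2029-12-12 gives 2030-02-24, which is the last day of the appeal period.
The date on which the default interest accrual becomes due: 15 calendar days after 2030-02-24 is 2030-03-11.

2030-03-11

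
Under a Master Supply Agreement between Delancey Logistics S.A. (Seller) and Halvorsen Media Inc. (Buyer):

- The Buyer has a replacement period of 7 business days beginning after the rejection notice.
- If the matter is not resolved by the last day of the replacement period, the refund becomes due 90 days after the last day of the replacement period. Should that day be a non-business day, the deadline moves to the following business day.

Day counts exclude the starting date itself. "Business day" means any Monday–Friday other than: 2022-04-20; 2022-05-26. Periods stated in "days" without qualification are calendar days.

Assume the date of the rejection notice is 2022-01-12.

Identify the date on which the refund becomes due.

The last day of the replacement period: 7 business days after Wednesday, 2022-01-12, skipping weekends — Jan 13, Jan 14, Jan 17, Jan 18, Jan 19, Jan 20, Jan 21 — lands on Friday, 2022-01-21.
The date on which the refund becomes due: 2022-01-21 + 90 days = 2022-04-21. 2022-04-21 is a Thursday and is not a listed holiday, so no roll-forward applies.

2022-04-21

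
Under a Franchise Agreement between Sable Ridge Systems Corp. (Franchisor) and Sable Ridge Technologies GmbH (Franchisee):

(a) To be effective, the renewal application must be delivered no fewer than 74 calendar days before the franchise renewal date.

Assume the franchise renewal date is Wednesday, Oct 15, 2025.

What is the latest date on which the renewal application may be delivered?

Aug 2, 2025

Oct 15, 2025 minus 74 days is Aug 2, 2025.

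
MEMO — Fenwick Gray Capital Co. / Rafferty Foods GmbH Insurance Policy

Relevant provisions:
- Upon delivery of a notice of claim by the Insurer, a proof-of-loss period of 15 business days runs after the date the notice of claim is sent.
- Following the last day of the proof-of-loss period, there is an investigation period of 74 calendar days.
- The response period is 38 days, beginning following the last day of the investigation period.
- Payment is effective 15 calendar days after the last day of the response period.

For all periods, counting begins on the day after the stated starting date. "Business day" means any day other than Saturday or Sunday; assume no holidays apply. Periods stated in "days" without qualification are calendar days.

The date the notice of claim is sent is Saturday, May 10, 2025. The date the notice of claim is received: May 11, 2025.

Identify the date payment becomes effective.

The last day of the proof-of-loss period: 15 business days after Saturday, May 10, 2025, skipping weekends — May 12, May 13, May 14, May 15, …, May 28, May 29, May 30 — lands on Friday, May 30, 2025.
Adding 74 calendar days to May 30, 2025 gives Aug 12, 2025, which is the last day of the investigation period.
The last day of the response period: Aug 12, 2025 + 38 days = Sep 19, 2025.
The date payment becomes effective: 15 calendar days after Sep 19, 2025 is Oct 4, 2025.

Oct 4, 2025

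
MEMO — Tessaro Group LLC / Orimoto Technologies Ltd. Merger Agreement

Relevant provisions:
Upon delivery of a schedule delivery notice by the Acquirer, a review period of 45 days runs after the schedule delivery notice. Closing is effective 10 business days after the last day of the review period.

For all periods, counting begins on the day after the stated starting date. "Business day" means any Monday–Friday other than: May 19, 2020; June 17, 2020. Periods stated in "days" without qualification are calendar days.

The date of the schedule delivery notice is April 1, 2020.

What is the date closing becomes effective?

The last day of the review period: 45 calendar days after April 1, 2020 is May 16, 2020.
The date closing becomes effective: counting 10 business days from Saturday, May 16, 2020 (May 18, May 20, May 21, May 22, May 25, May 26, May 27, May 28, May 29, Jun 1, skipping weekends and the listed holiday on May 19) reaches Monday, June 1, 2020.

June 1, 2020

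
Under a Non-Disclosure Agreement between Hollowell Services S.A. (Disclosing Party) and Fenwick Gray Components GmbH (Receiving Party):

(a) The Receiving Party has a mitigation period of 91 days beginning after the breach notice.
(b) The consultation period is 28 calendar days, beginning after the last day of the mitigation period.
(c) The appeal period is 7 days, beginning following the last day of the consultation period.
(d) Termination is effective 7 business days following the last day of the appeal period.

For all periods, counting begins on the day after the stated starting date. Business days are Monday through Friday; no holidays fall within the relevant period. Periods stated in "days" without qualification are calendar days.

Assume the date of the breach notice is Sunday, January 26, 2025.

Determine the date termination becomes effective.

Adding 91 calendar days to January 26, 2025 gives April 27, 2025, which is the last day of the mitigation period.
The last day of the consultation period: 28 calendar days after April 27, 2025 is May 25, 2025.
Adding 7 calendar days to May 25, 2025 gives June 1, 2025, which is the last day of the appeal period.
The date termination becomes effective: counting 7 business days from Sunday, June 1, 2025 (Jun 2, Jun 3, Jun 4, Jun 5, Jun 6, Jun 9, Jun 10, skipping weekends) reaches Tuesday, June 10, 2025.

June 10, 2025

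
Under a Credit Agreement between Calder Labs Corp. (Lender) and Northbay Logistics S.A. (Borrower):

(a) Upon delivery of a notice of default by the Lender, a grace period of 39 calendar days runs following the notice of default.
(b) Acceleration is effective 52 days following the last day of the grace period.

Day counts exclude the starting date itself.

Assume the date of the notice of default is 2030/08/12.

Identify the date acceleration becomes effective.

2030/11/11

Adding 39 calendar days to 2030/08/12 gives 2030/09/20, which is the last day of the grace period.
Adding 52 calendar days to 2030/09/20 gives 2030/11/11, which is the date acceleration becomes effective.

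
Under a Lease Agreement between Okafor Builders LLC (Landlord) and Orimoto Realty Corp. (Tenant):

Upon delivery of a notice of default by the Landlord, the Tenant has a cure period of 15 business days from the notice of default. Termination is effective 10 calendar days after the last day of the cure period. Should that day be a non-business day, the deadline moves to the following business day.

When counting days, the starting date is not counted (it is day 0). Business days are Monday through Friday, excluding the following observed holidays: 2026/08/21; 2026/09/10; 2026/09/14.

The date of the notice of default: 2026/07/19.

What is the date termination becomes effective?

From Sunday, 2026/07/19, 15 business days (Jul 20, Jul 21, Jul 22, Jul 23, …, Aug 5, Aug 6, Aug 7, skipping weekends) brings us to Friday, 2026/08/07, which is the last day of the cure period.
The date termination becomes effective: 2026/08/07 + 10 days = 2026/08/17. 2026/08/17 is a Monday and is not a listed holiday, so no roll-forward applies.

2026/08/17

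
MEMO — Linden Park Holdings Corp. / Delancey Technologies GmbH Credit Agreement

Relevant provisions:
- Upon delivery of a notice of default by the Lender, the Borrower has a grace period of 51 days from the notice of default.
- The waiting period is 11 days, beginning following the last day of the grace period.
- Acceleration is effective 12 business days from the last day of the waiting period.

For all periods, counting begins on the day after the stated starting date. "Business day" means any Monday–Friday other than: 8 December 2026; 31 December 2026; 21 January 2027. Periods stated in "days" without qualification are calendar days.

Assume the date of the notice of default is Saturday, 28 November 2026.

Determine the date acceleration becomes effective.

16 February 2027

Adding 51 calendar days to 28 November 2026 gives 18 January 2027, which is the last day of the grace period.
Adding 11 calendar days to 18 January 2027 gives 29 January 2027, which is the last day of the waiting period.
The date acceleration becomes effective: counting 12 business days from Friday, 29 January 2027 (Feb 1, Feb 2, Feb 3, Feb 4, …, Feb 12, Feb 15, Feb 16, skipping weekends) reaches Tuesday, 16 February 2027.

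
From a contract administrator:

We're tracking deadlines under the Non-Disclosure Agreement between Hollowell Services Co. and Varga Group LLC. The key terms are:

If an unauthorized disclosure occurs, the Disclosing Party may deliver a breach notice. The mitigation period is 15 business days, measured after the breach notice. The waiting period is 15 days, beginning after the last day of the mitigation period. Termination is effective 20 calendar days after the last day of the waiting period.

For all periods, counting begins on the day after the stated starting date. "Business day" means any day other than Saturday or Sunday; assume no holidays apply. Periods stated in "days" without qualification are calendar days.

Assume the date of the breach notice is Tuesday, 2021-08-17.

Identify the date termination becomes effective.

2021-10-12

From Tuesday, 2021-08-17, 15 business days (Aug 18, Aug 19, Aug 20, Aug 23, …, Sep 3, Sep 6, Sep 7, skipping weekends) brings us to Tuesday, 2021-09-07, which is the last day of the mitigation period.
Adding 15 calendar days to 2021-09-07 gives 2021-09-22, which is the last day of the waiting period.
The date termination becomes effective: 20 calendar days after 2021-09-22 is 2021-10-12.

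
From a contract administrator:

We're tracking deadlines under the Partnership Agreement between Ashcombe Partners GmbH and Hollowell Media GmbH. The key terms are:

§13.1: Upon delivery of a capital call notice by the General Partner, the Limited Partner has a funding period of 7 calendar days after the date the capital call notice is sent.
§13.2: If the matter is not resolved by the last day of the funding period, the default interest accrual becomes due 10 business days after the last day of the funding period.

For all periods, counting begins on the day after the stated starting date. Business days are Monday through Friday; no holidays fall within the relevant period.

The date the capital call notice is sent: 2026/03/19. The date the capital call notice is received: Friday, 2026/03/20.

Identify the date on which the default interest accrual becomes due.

2026/04/09

The last day of the funding period: 2026/03/19 + 7 days = 2026/03/26.
From Thursday, 2026/03/26, 10 business days (Mar 27, Mar 30, Mar 31, Apr 1, Apr 2, Apr 3, Apr 6, Apr 7, Apr 8, Apr 9, skipping weekends) brings us to Thursday, 2026/04/09, which is the date on which the default interest accrual becomes due.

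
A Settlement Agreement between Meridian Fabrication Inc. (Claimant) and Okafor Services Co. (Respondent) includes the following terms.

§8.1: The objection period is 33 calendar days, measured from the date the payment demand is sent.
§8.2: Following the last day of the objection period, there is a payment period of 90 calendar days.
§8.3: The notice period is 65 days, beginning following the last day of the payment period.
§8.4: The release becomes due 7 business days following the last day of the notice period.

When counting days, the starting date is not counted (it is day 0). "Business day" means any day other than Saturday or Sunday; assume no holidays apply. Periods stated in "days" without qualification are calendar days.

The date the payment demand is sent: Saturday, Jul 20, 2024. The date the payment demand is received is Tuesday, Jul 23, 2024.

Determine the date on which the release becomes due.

Adding 33 calendar days to Jul 20, 2024 gives Aug 22, 2024, which is the last day of the objection period.
Adding 90 calendar days to Aug 22, 2024 gives Nov 20, 2024, which is the last day of the payment period.
The last day of the notice period: 65 calendar days after Nov 20, 2024 is Jan 24, 2025.
The date on which the release becomes due: 7 business days after Friday, Jan 24, 2025, skipping weekends — Jan 27, Jan 28, Jan 29, Jan 30, Jan 31, Feb 3, Feb 4 — lands on Tuesday, Feb 4, 2025.

Feb 4, 2025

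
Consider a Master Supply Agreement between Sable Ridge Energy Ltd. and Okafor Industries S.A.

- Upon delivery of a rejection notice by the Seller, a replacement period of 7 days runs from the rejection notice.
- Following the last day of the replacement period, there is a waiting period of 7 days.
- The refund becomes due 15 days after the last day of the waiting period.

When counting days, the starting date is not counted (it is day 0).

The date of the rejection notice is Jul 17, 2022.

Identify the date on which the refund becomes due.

The last day of the replacement period: Jul 17, 2022 + 7 days = Jul 24, 2022.
The last day of the waiting period: Jul 24, 2022 + 7 days = Jul 31, 2022.
The date on which the refund becomes due: 15 calendar days after Jul 31, 2022 is Aug 15, 2022.

Aug 15, 2022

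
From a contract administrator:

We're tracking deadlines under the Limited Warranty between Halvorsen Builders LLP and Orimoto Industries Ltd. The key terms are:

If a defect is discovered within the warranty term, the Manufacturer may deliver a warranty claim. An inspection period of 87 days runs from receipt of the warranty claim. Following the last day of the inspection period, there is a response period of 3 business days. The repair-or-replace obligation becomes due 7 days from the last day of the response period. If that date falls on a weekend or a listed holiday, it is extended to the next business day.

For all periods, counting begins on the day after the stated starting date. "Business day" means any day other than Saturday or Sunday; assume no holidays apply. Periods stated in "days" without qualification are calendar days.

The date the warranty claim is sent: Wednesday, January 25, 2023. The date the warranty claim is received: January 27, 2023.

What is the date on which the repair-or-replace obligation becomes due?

The last day of the inspection period: 87 calendar days after January 27, 2023 is April 24, 2023.
From Monday, April 24, 2023, 3 business days (Apr 25, Apr 26, Apr 27, skipping weekends) brings us to Thursday, April 27, 2023, which is the last day of the response period.
Adding 7 calendar days to April 27, 2023 gives May 4, 2023, which is the date on which the repair-or-replace obligation becomes due. May 4, 2023 is a Thursday, so no roll-forward applies.

May 4, 2023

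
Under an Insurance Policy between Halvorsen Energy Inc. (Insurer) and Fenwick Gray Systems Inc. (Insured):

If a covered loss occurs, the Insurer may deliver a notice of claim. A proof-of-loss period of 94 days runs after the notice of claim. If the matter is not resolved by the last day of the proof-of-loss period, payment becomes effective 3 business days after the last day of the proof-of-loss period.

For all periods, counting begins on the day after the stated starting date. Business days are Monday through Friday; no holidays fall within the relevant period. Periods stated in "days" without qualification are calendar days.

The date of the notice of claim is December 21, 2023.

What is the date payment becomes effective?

The last day of the proof-of-loss period: 94 calendar days after December 21, 2023 is March 24, 2024.
From Sunday, March 24, 2024, 3 business days (Mar 25, Mar 26, Mar 27, skipping weekends) brings us to Wednesday, March 27, 2024, which is the date payment becomes effective.

March 27, 2024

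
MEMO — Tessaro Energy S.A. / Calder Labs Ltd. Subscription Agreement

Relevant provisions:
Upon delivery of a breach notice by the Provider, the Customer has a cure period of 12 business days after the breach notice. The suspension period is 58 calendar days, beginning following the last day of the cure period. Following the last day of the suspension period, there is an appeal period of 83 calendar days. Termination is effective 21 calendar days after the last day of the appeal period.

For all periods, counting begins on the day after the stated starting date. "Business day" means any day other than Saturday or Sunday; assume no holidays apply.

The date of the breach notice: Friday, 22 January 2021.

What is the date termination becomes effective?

The last day of the cure period: 12 business days after Friday, 22 January 2021, skipping weekends — Jan 25, Jan 26, Jan 27, Jan 28, …, Feb 5, Feb 8, Feb 9 — lands on Tuesday, 9 February 2021.
The last day of the suspension period: 58 calendar days after 9 February 2021 is 8 April 2021.
The last day of the appeal period: 83 calendar days after 8 April 2021 is 30 June 2021.
Adding 21 calendar days to 30 June 2021 gives 21 July 2021, which is the date termination becomes effective.

21 July 2021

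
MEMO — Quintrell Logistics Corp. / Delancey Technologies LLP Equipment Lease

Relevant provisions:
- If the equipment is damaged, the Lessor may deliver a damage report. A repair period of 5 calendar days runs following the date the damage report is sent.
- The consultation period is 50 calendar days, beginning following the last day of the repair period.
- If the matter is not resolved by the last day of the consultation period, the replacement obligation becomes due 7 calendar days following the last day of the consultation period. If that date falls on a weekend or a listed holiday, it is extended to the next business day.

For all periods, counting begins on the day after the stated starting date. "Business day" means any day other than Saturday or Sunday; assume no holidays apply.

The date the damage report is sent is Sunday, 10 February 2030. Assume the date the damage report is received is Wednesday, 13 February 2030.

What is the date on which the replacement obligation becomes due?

15 April 2030

Adding 5 calendar days to 10 February 2030 gives 15 February 2030, which is the last day of the repair period.
The last day of the consultation period: 50 calendar days after 15 February 2030 is 6 April 2030.
The date on which the replacement obligation becomes due: 7 calendar days after 6 April 2030 is 13 April 2030. That falls on a Saturday, so it rolls to the next business day, Monday, 15 April 2030.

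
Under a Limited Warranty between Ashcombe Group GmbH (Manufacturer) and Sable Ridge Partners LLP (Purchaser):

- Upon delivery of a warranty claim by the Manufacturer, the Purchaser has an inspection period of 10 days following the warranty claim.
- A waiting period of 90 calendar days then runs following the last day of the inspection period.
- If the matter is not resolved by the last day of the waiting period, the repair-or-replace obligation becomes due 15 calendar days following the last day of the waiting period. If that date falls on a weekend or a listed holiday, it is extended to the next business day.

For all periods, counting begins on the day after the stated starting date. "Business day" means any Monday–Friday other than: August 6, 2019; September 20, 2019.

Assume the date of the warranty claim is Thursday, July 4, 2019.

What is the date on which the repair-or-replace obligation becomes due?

Adding 10 calendar days to July 4, 2019 gives July 14, 2019, which is the last day of the inspection period.
The last day of the waiting period: July 14, 2019 + 90 days = October 12, 2019.
The date on which the repair-or-replace obligation becomes due: 15 calendar days after October 12, 2019 is October 27, 2019. That falls on a Sunday, so it rolls to the next business day, Monday, October 28, 2019.

October 28, 2019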